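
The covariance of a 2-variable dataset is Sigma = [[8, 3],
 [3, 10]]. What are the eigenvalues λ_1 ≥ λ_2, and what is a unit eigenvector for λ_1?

Step 1 — characteristic polynomial of 2×2 Sigma:
  det(Sigma - λI) = λ² - trace · λ + det = 0.
  trace = 8 + 10 = 18, det = 8·10 - (3)² = 71.
Step 2 — discriminant:
  Δ = trace² - 4·det = 324 - 284 = 40.
Step 3 — eigenvalues:
  λ = (trace ± √Δ)/2 = (18 ± 6.3246)/2,
  λ_1 = 12.1623,  λ_2 = 5.8377.

Step 4 — unit eigenvector for λ_1: solve (Sigma - λ_1 I)v = 0. First row:
  (8 - 12.1623)·v_x + (3)·v_y = 0, i.e. (-4.1623)·v_x + (3)·v_y = 0,
  so v ∝ (b, λ_1 - a) = (3, 4.1623) = u.
  ||u|| = √((3)² + (4.1623)²) = √(26.3246) ≈ 5.1307,
  v_1 = u/||u|| ≈ (0.5847, 0.8112) (||v_1|| = 1).

λ_1 = 12.1623,  λ_2 = 5.8377;  v_1 ≈ (0.5847, 0.8112)


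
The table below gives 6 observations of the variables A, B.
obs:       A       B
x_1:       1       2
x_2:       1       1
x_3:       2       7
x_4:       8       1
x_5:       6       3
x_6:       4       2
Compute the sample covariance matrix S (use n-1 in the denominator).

Step 1 — column means:
  mean(A) = (1 + 1 + 2 + 8 + 6 + 4) / 6 = 22/6 = 3.6667
  mean(B) = (2 + 1 + 7 + 1 + 3 + 2) / 6 = 16/6 = 2.6667

Step 2 — sample covariance S[i,j] = (1/(n-1)) · Σ_k (x_{k,i} - mean_i) · (x_{k,j} - mean_j), with n-1 = 5.
  S[A,A] = ((-2.6667)·(-2.6667) + (-2.6667)·(-2.6667) + (-1.6667)·(-1.6667) + (4.3333)·(4.3333) + (2.3333)·(2.3333) + (0.3333)·(0.3333)) / 5 = 41.3333/5 = 8.2667
  S[A,B] = ((-2.6667)·(-0.6667) + (-2.6667)·(-1.6667) + (-1.6667)·(4.3333) + (4.3333)·(-1.6667) + (2.3333)·(0.3333) + (0.3333)·(-0.6667)) / 5 = -7.6667/5 = -1.5333
  S[B,B] = ((-0.6667)·(-0.6667) + (-1.6667)·(-1.6667) + (4.3333)·(4.3333) + (-1.6667)·(-1.6667) + (0.3333)·(0.3333) + (-0.6667)·(-0.6667)) / 5 = 25.3333/5 = 5.0667

S is symmetric (S[j,i] = S[i,j]). Assembling:

S = [[8.2667, -1.5333],
 [-1.5333, 5.0667]]


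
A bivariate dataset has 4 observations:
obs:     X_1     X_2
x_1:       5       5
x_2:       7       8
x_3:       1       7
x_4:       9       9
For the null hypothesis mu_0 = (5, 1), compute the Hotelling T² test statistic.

Step 1 — sample mean vector:
  mean(X_1) = (5 + 7 + 1 + 9) / 4 = 22/4 = 5.5
  mean(X_2) = (5 + 8 + 7 + 9) / 4 = 29/4 = 7.25
  x̄ = (5.5, 7.25),  deviation x̄ - mu_0 = (5.5, 7.25) - (5, 1) = (0.5, 6.25).

Step 2 — sample covariance matrix, S[i,j] = (1/(n-1)) · Σ_k (x_{k,i} - mean_i) · (x_{k,j} - mean_j), divisor n-1 = 3:
  S[X_1,X_1] = ((-0.5)·(-0.5) + (1.5)·(1.5) + (-4.5)·(-4.5) + (3.5)·(3.5)) / 3 = 35/3 = 11.6667
  S[X_1,X_2] = ((-0.5)·(-2.25) + (1.5)·(0.75) + (-4.5)·(-0.25) + (3.5)·(1.75)) / 3 = 9.5/3 = 3.1667
  S[X_2,X_2] = ((-2.25)·(-2.25) + (0.75)·(0.75) + (-0.25)·(-0.25) + (1.75)·(1.75)) / 3 = 8.75/3 = 2.9167
  S = [[11.6667, 3.1667],
 [3.1667, 2.9167]].

Step 3 — invert S. det(S) = 11.6667·2.9167 - (3.1667)² = 24.
  S^{-1} = (1/det) · [[d, -b], [-b, a]] = [[0.1215, -0.1319],
 [-0.1319, 0.4861]].

Step 4 — quadratic form (x̄ - mu_0)^T · S^{-1} · (x̄ - mu_0):
  S^{-1} · (x̄ - mu_0) = (-0.7639, 2.9722),
  (x̄ - mu_0)^T · [...] = (0.5)·(-0.7639) + (6.25)·(2.9722) = 18.1944.

Step 5 — scale by n: T² = 4 · 18.1944 = 72.7778.

T² ≈ 72.7778


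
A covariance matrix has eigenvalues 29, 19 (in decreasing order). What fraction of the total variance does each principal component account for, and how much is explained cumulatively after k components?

Step 1 — total variance = trace(Sigma) = Σ λ_i = 29 + 19 = 48.

Step 2 — fraction explained by component i = λ_i / Σ λ:
  PC1: 29/48 = 0.6042
  PC2: 19/48 = 0.3958

Step 3 — cumulative fraction after k components = (λ_1 + ... + λ_k) / Σ λ:
  k = 1: 29/48 = 0.6042
  k = 2: (29 + 19)/48 = 48/48 = 1

Summary (fraction, with percent):

explained: PC1 0.6042 (60.42%), PC2 0.3958 (39.58%);  cumulative: 0.6042, 1


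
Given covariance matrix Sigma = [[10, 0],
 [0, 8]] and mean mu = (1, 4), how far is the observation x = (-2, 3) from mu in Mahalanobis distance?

Step 1 — centre the observation: (x - mu) = (-3, -1).

Step 2 — invert Sigma. det(Sigma) = 10·8 - (0)² = 80.
  Sigma^{-1} = (1/det) · [[d, -b], [-b, a]] = [[0.1, 0],
 [0, 0.125]].

Step 3 — form the quadratic (x - mu)^T · Sigma^{-1} · (x - mu):
  Sigma^{-1} · (x - mu) = (-0.3, -0.125).
  (x - mu)^T · [Sigma^{-1} · (x - mu)] = (-3)·(-0.3) + (-1)·(-0.125) = 1.025.

Step 4 — take square root: d = √(1.025) ≈ 1.0124.

d(x, mu) = √(1.025) ≈ 1.0124


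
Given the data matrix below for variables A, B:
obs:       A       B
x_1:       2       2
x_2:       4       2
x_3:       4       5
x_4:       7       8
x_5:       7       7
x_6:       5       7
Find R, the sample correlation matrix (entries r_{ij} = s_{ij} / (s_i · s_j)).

Step 1 — column means:
  mean(A) = (2 + 4 + 4 + 7 + 7 + 5) / 6 = 29/6 = 4.8333
  mean(B) = (2 + 2 + 5 + 8 + 7 + 7) / 6 = 31/6 = 5.1667

Step 2 — sample variances and covariances s[i,j] = (1/(n-1)) · Σ_k (x_{k,i} - mean_i) · (x_{k,j} - mean_j), with n-1 = 5:
  s[A,A] = ((-2.8333)·(-2.8333) + (-0.8333)·(-0.8333) + (-0.8333)·(-0.8333) + (2.1667)·(2.1667) + (2.1667)·(2.1667) + (0.1667)·(0.1667)) / 5 = 18.8333/5 = 3.7667
  s[A,B] = ((-2.8333)·(-3.1667) + (-0.8333)·(-3.1667) + (-0.8333)·(-0.1667) + (2.1667)·(2.8333) + (2.1667)·(1.8333) + (0.1667)·(1.8333)) / 5 = 22.1667/5 = 4.4333
  s[B,B] = ((-3.1667)·(-3.1667) + (-3.1667)·(-3.1667) + (-0.1667)·(-0.1667) + (2.8333)·(2.8333) + (1.8333)·(1.8333) + (1.8333)·(1.8333)) / 5 = 34.8333/5 = 6.9667
  Sample standard deviations s_i = √(s[i,i]):
  s(A) = √(3.7667) = 1.9408
  s(B) = √(6.9667) = 2.6394

Step 3 — r_{ij} = s_{ij} / (s_i · s_j):
  r[A,A] = 1 (diagonal).
  r[A,B] = 4.4333 / (1.9408 · 2.6394) = 4.4333 / 5.1226 = 0.8654
  r[B,B] = 1 (diagonal).

R is symmetric with unit diagonal. Assembling:

R = [[1, 0.8654],
 [0.8654, 1]]


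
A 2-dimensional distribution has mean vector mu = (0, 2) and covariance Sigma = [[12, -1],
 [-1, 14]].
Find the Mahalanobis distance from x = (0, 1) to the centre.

Step 1 — centre the observation: (x - mu) = (0, -1).

Step 2 — invert Sigma. det(Sigma) = 12·14 - (-1)² = 167.
  Sigma^{-1} = (1/det) · [[d, -b], [-b, a]] = [[0.0838, 0.006],
 [0.006, 0.0719]].

Step 3 — form the quadratic (x - mu)^T · Sigma^{-1} · (x - mu):
  Sigma^{-1} · (x - mu) = (-0.006, -0.0719).
  (x - mu)^T · [Sigma^{-1} · (x - mu)] = (0)·(-0.006) + (-1)·(-0.0719) = 0.0719.

Step 4 — take square root: d = √(0.0719) ≈ 0.2681.

d(x, mu) = √(0.0719) ≈ 0.2681


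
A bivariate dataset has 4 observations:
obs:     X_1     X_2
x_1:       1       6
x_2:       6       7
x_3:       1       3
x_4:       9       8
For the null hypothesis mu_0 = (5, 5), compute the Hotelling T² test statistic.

Step 1 — sample mean vector:
  mean(X_1) = (1 + 6 + 1 + 9) / 4 = 17/4 = 4.25
  mean(X_2) = (6 + 7 + 3 + 8) / 4 = 24/4 = 6
  x̄ = (4.25, 6),  deviation x̄ - mu_0 = (4.25, 6) - (5, 5) = (-0.75, 1).

Step 2 — sample covariance matrix, S[i,j] = (1/(n-1)) · Σ_k (x_{k,i} - mean_i) · (x_{k,j} - mean_j), divisor n-1 = 3:
  S[X_1,X_1] = ((-3.25)·(-3.25) + (1.75)·(1.75) + (-3.25)·(-3.25) + (4.75)·(4.75)) / 3 = 46.75/3 = 15.5833
  S[X_1,X_2] = ((-3.25)·(0) + (1.75)·(1) + (-3.25)·(-3) + (4.75)·(2)) / 3 = 21/3 = 7
  S[X_2,X_2] = ((0)·(0) + (1)·(1) + (-3)·(-3) + (2)·(2)) / 3 = 14/3 = 4.6667
  S = [[15.5833, 7],
 [7, 4.6667]].

Step 3 — invert S. det(S) = 15.5833·4.6667 - (7)² = 23.7222.
  S^{-1} = (1/det) · [[d, -b], [-b, a]] = [[0.1967, -0.2951],
 [-0.2951, 0.6569]].

Step 4 — quadratic form (x̄ - mu_0)^T · S^{-1} · (x̄ - mu_0):
  S^{-1} · (x̄ - mu_0) = (-0.4426, 0.8782),
  (x̄ - mu_0)^T · [...] = (-0.75)·(-0.4426) + (1)·(0.8782) = 1.2102.

Step 5 — scale by n: T² = 4 · 1.2102 = 4.8407.

T² ≈ 4.8407


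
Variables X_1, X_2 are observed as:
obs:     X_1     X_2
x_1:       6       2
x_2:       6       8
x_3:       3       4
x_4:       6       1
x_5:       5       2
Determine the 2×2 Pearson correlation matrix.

Step 1 — column means:
  mean(X_1) = (6 + 6 + 3 + 6 + 5) / 5 = 26/5 = 5.2
  mean(X_2) = (2 + 8 + 4 + 1 + 2) / 5 = 17/5 = 3.4

Step 2 — sample variances and covariances s[i,j] = (1/(n-1)) · Σ_k (x_{k,i} - mean_i) · (x_{k,j} - mean_j), with n-1 = 4:
  s[X_1,X_1] = ((0.8)·(0.8) + (0.8)·(0.8) + (-2.2)·(-2.2) + (0.8)·(0.8) + (-0.2)·(-0.2)) / 4 = 6.8/4 = 1.7
  s[X_1,X_2] = ((0.8)·(-1.4) + (0.8)·(4.6) + (-2.2)·(0.6) + (0.8)·(-2.4) + (-0.2)·(-1.4)) / 4 = -0.4/4 = -0.1
  s[X_2,X_2] = ((-1.4)·(-1.4) + (4.6)·(4.6) + (0.6)·(0.6) + (-2.4)·(-2.4) + (-1.4)·(-1.4)) / 4 = 31.2/4 = 7.8
  Sample standard deviations s_i = √(s[i,i]):
  s(X_1) = √(1.7) = 1.3038
  s(X_2) = √(7.8) = 2.7928

Step 3 — r_{ij} = s_{ij} / (s_i · s_j):
  r[X_1,X_1] = 1 (diagonal).
  r[X_1,X_2] = -0.1 / (1.3038 · 2.7928) = -0.1 / 3.6414 = -0.0275
  r[X_2,X_2] = 1 (diagonal).

R is symmetric with unit diagonal. Assembling:

R = [[1, -0.0275],
 [-0.0275, 1]]


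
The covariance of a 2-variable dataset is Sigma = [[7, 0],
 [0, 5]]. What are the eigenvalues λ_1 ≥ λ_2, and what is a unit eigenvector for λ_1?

Step 1 — characteristic polynomial of 2×2 Sigma:
  det(Sigma - λI) = λ² - trace · λ + det = 0.
  trace = 7 + 5 = 12, det = 7·5 - (0)² = 35.
Step 2 — discriminant:
  Δ = trace² - 4·det = 144 - 140 = 4.
Step 3 — eigenvalues:
  λ = (trace ± √Δ)/2 = (12 ± 2)/2,
  λ_1 = 7,  λ_2 = 5.

Step 4 — unit eigenvector for λ_1: Sigma is diagonal, so its eigenvectors are the coordinate axes. λ_1 = 7 is the diagonal entry on the first coordinate axis, hence
  v_1 = (1, 0) (||v_1|| = 1).

λ_1 = 7,  λ_2 = 5;  v_1 ≈ (1, 0)


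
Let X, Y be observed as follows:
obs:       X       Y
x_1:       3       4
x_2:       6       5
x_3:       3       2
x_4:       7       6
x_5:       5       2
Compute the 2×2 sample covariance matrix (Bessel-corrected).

Step 1 — column means:
  mean(X) = (3 + 6 + 3 + 7 + 5) / 5 = 24/5 = 4.8
  mean(Y) = (4 + 5 + 2 + 6 + 2) / 5 = 19/5 = 3.8

Step 2 — sample covariance S[i,j] = (1/(n-1)) · Σ_k (x_{k,i} - mean_i) · (x_{k,j} - mean_j), with n-1 = 4.
  S[X,X] = ((-1.8)·(-1.8) + (1.2)·(1.2) + (-1.8)·(-1.8) + (2.2)·(2.2) + (0.2)·(0.2)) / 4 = 12.8/4 = 3.2
  S[X,Y] = ((-1.8)·(0.2) + (1.2)·(1.2) + (-1.8)·(-1.8) + (2.2)·(2.2) + (0.2)·(-1.8)) / 4 = 8.8/4 = 2.2
  S[Y,Y] = ((0.2)·(0.2) + (1.2)·(1.2) + (-1.8)·(-1.8) + (2.2)·(2.2) + (-1.8)·(-1.8)) / 4 = 12.8/4 = 3.2

S is symmetric (S[j,i] = S[i,j]). Assembling:

S = [[3.2, 2.2],
 [2.2, 3.2]]


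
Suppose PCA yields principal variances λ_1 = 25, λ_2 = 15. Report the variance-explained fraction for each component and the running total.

Step 1 — total variance = trace(Sigma) = Σ λ_i = 25 + 15 = 40.

Step 2 — fraction explained by component i = λ_i / Σ λ:
  PC1: 25/40 = 0.625
  PC2: 15/40 = 0.375

Step 3 — cumulative fraction after k components = (λ_1 + ... + λ_k) / Σ λ:
  k = 1: 25/40 = 0.625
  k = 2: (25 + 15)/40 = 40/40 = 1

Summary (fraction, with percent):

explained: PC1 0.625 (62.5%), PC2 0.375 (37.5%);  cumulative: 0.625, 1


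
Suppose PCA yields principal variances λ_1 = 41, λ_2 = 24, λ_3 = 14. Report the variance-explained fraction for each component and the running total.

Step 1 — total variance = trace(Sigma) = Σ λ_i = 41 + 24 + 14 = 79.

Step 2 — fraction explained by component i = λ_i / Σ λ:
  PC1: 41/79 = 0.519
  PC2: 24/79 = 0.3038
  PC3: 14/79 = 0.1772

Step 3 — cumulative fraction after k components = (λ_1 + ... + λ_k) / Σ λ:
  k = 1: 41/79 = 0.519
  k = 2: (41 + 24)/79 = 65/79 = 0.8228
  k = 3: (41 + 24 + 14)/79 = 79/79 = 1

Summary (fraction, with percent):

explained: PC1 0.519 (51.9%), PC2 0.3038 (30.38%), PC3 0.1772 (17.72%);  cumulative: 0.519, 0.8228, 1


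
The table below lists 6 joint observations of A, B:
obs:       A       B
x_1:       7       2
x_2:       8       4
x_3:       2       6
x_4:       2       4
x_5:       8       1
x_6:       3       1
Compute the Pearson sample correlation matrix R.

Step 1 — column means:
  mean(A) = (7 + 8 + 2 + 2 + 8 + 3) / 6 = 30/6 = 5
  mean(B) = (2 + 4 + 6 + 4 + 1 + 1) / 6 = 18/6 = 3

Step 2 — sample variances and covariances s[i,j] = (1/(n-1)) · Σ_k (x_{k,i} - mean_i) · (x_{k,j} - mean_j), with n-1 = 5:
  s[A,A] = ((2)·(2) + (3)·(3) + (-3)·(-3) + (-3)·(-3) + (3)·(3) + (-2)·(-2)) / 5 = 44/5 = 8.8
  s[A,B] = ((2)·(-1) + (3)·(1) + (-3)·(3) + (-3)·(1) + (3)·(-2) + (-2)·(-2)) / 5 = -13/5 = -2.6
  s[B,B] = ((-1)·(-1) + (1)·(1) + (3)·(3) + (1)·(1) + (-2)·(-2) + (-2)·(-2)) / 5 = 20/5 = 4
  Sample standard deviations s_i = √(s[i,i]):
  s(A) = √(8.8) = 2.9665
  s(B) = √(4) = 2

Step 3 — r_{ij} = s_{ij} / (s_i · s_j):
  r[A,A] = 1 (diagonal).
  r[A,B] = -2.6 / (2.9665 · 2) = -2.6 / 5.933 = -0.4382
  r[B,B] = 1 (diagonal).

R is symmetric with unit diagonal. Assembling:

R = [[1, -0.4382],
 [-0.4382, 1]]


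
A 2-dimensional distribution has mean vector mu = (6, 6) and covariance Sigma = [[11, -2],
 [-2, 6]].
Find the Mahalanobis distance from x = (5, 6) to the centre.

Step 1 — centre the observation: (x - mu) = (-1, 0).

Step 2 — invert Sigma. det(Sigma) = 11·6 - (-2)² = 62.
  Sigma^{-1} = (1/det) · [[d, -b], [-b, a]] = [[0.0968, 0.0323],
 [0.0323, 0.1774]].

Step 3 — form the quadratic (x - mu)^T · Sigma^{-1} · (x - mu):
  Sigma^{-1} · (x - mu) = (-0.0968, -0.0323).
  (x - mu)^T · [Sigma^{-1} · (x - mu)] = (-1)·(-0.0968) + (0)·(-0.0323) = 0.0968.

Step 4 — take square root: d = √(0.0968) ≈ 0.3111.

d(x, mu) = √(0.0968) ≈ 0.3111


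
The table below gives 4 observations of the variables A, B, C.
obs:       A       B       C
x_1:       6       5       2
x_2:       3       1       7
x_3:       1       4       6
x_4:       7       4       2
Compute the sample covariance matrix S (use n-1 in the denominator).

Step 1 — column means:
  mean(A) = (6 + 3 + 1 + 7) / 4 = 17/4 = 4.25
  mean(B) = (5 + 1 + 4 + 4) / 4 = 14/4 = 3.5
  mean(C) = (2 + 7 + 6 + 2) / 4 = 17/4 = 4.25

Step 2 — sample covariance S[i,j] = (1/(n-1)) · Σ_k (x_{k,i} - mean_i) · (x_{k,j} - mean_j), with n-1 = 3.
  S[A,A] = ((1.75)·(1.75) + (-1.25)·(-1.25) + (-3.25)·(-3.25) + (2.75)·(2.75)) / 3 = 22.75/3 = 7.5833
  S[A,B] = ((1.75)·(1.5) + (-1.25)·(-2.5) + (-3.25)·(0.5) + (2.75)·(0.5)) / 3 = 5.5/3 = 1.8333
  S[A,C] = ((1.75)·(-2.25) + (-1.25)·(2.75) + (-3.25)·(1.75) + (2.75)·(-2.25)) / 3 = -19.25/3 = -6.4167
  S[B,B] = ((1.5)·(1.5) + (-2.5)·(-2.5) + (0.5)·(0.5) + (0.5)·(0.5)) / 3 = 9/3 = 3
  S[B,C] = ((1.5)·(-2.25) + (-2.5)·(2.75) + (0.5)·(1.75) + (0.5)·(-2.25)) / 3 = -10.5/3 = -3.5
  S[C,C] = ((-2.25)·(-2.25) + (2.75)·(2.75) + (1.75)·(1.75) + (-2.25)·(-2.25)) / 3 = 20.75/3 = 6.9167

S is symmetric (S[j,i] = S[i,j]). Assembling:

S = [[7.5833, 1.8333, -6.4167],
 [1.8333, 3, -3.5],
 [-6.4167, -3.5, 6.9167]]


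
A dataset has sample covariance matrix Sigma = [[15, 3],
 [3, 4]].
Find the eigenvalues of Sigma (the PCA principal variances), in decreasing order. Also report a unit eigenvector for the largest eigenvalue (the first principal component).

Step 1 — characteristic polynomial of 2×2 Sigma:
  det(Sigma - λI) = λ² - trace · λ + det = 0.
  trace = 15 + 4 = 19, det = 15·4 - (3)² = 51.
Step 2 — discriminant:
  Δ = trace² - 4·det = 361 - 204 = 157.
Step 3 — eigenvalues:
  λ = (trace ± √Δ)/2 = (19 ± 12.53)/2,
  λ_1 = 15.765,  λ_2 = 3.235.

Step 4 — unit eigenvector for λ_1: solve (Sigma - λ_1 I)v = 0. First row:
  (15 - 15.765)·v_x + (3)·v_y = 0, i.e. (-0.765)·v_x + (3)·v_y = 0,
  so v ∝ (b, λ_1 - a) = (3, 0.765) = u.
  ||u|| = √((3)² + (0.765)²) = √(9.5852) ≈ 3.096,
  v_1 = u/||u|| ≈ (0.969, 0.2471) (||v_1|| = 1).

λ_1 = 15.765,  λ_2 = 3.235;  v_1 ≈ (0.969, 0.2471)


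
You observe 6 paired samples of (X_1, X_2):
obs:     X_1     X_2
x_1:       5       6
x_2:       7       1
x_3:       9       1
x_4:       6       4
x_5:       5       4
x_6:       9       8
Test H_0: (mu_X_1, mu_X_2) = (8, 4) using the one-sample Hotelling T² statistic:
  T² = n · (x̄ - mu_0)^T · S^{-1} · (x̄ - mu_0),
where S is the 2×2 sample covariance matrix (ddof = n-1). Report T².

Step 1 — sample mean vector:
  mean(X_1) = (5 + 7 + 9 + 6 + 5 + 9) / 6 = 41/6 = 6.8333
  mean(X_2) = (6 + 1 + 1 + 4 + 4 + 8) / 6 = 24/6 = 4
  x̄ = (6.8333, 4),  deviation x̄ - mu_0 = (6.8333, 4) - (8, 4) = (-1.1667, 0).

Step 2 — sample covariance matrix, S[i,j] = (1/(n-1)) · Σ_k (x_{k,i} - mean_i) · (x_{k,j} - mean_j), divisor n-1 = 5:
  S[X_1,X_1] = ((-1.8333)·(-1.8333) + (0.1667)·(0.1667) + (2.1667)·(2.1667) + (-0.8333)·(-0.8333) + (-1.8333)·(-1.8333) + (2.1667)·(2.1667)) / 5 = 16.8333/5 = 3.3667
  S[X_1,X_2] = ((-1.8333)·(2) + (0.1667)·(-3) + (2.1667)·(-3) + (-0.8333)·(0) + (-1.8333)·(0) + (2.1667)·(4)) / 5 = -2/5 = -0.4
  S[X_2,X_2] = ((2)·(2) + (-3)·(-3) + (-3)·(-3) + (0)·(0) + (0)·(0) + (4)·(4)) / 5 = 38/5 = 7.6
  S = [[3.3667, -0.4],
 [-0.4, 7.6]].

Step 3 — invert S. det(S) = 3.3667·7.6 - (-0.4)² = 25.4267.
  S^{-1} = (1/det) · [[d, -b], [-b, a]] = [[0.2989, 0.0157],
 [0.0157, 0.1324]].

Step 4 — quadratic form (x̄ - mu_0)^T · S^{-1} · (x̄ - mu_0):
  S^{-1} · (x̄ - mu_0) = (-0.3487, -0.0184),
  (x̄ - mu_0)^T · [...] = (-1.1667)·(-0.3487) + (0)·(-0.0184) = 0.4068.

Step 5 — scale by n: T² = 6 · 0.4068 = 2.441.

T² ≈ 2.441


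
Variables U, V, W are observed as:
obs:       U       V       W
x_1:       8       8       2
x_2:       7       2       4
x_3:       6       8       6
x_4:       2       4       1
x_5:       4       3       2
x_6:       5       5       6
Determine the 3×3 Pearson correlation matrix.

Step 1 — column means:
  mean(U) = (8 + 7 + 6 + 2 + 4 + 5) / 6 = 32/6 = 5.3333
  mean(V) = (8 + 2 + 8 + 4 + 3 + 5) / 6 = 30/6 = 5
  mean(W) = (2 + 4 + 6 + 1 + 2 + 6) / 6 = 21/6 = 3.5

Step 2 — sample variances and covariances s[i,j] = (1/(n-1)) · Σ_k (x_{k,i} - mean_i) · (x_{k,j} - mean_j), with n-1 = 5:
  s[U,U] = ((2.6667)·(2.6667) + (1.6667)·(1.6667) + (0.6667)·(0.6667) + (-3.3333)·(-3.3333) + (-1.3333)·(-1.3333) + (-0.3333)·(-0.3333)) / 5 = 23.3333/5 = 4.6667
  s[U,V] = ((2.6667)·(3) + (1.6667)·(-3) + (0.6667)·(3) + (-3.3333)·(-1) + (-1.3333)·(-2) + (-0.3333)·(0)) / 5 = 11/5 = 2.2
  s[U,W] = ((2.6667)·(-1.5) + (1.6667)·(0.5) + (0.6667)·(2.5) + (-3.3333)·(-2.5) + (-1.3333)·(-1.5) + (-0.3333)·(2.5)) / 5 = 8/5 = 1.6
  s[V,V] = ((3)·(3) + (-3)·(-3) + (3)·(3) + (-1)·(-1) + (-2)·(-2) + (0)·(0)) / 5 = 32/5 = 6.4
  s[V,W] = ((3)·(-1.5) + (-3)·(0.5) + (3)·(2.5) + (-1)·(-2.5) + (-2)·(-1.5) + (0)·(2.5)) / 5 = 7/5 = 1.4
  s[W,W] = ((-1.5)·(-1.5) + (0.5)·(0.5) + (2.5)·(2.5) + (-2.5)·(-2.5) + (-1.5)·(-1.5) + (2.5)·(2.5)) / 5 = 23.5/5 = 4.7
  Sample standard deviations s_i = √(s[i,i]):
  s(U) = √(4.6667) = 2.1602
  s(V) = √(6.4) = 2.5298
  s(W) = √(4.7) = 2.1679

Step 3 — r_{ij} = s_{ij} / (s_i · s_j):
  r[U,U] = 1 (diagonal).
  r[U,V] = 2.2 / (2.1602 · 2.5298) = 2.2 / 5.465 = 0.4026
  r[U,W] = 1.6 / (2.1602 · 2.1679) = 1.6 / 4.6833 = 0.3416
  r[V,V] = 1 (diagonal).
  r[V,W] = 1.4 / (2.5298 · 2.1679) = 1.4 / 5.4845 = 0.2553
  r[W,W] = 1 (diagonal).

R is symmetric with unit diagonal. Assembling:

R = [[1, 0.4026, 0.3416],
 [0.4026, 1, 0.2553],
 [0.3416, 0.2553, 1]]


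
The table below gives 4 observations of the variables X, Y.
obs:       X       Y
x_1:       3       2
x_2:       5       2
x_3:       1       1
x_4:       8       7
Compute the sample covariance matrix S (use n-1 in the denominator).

Step 1 — column means:
  mean(X) = (3 + 5 + 1 + 8) / 4 = 17/4 = 4.25
  mean(Y) = (2 + 2 + 1 + 7) / 4 = 12/4 = 3

Step 2 — sample covariance S[i,j] = (1/(n-1)) · Σ_k (x_{k,i} - mean_i) · (x_{k,j} - mean_j), with n-1 = 3.
  S[X,X] = ((-1.25)·(-1.25) + (0.75)·(0.75) + (-3.25)·(-3.25) + (3.75)·(3.75)) / 3 = 26.75/3 = 8.9167
  S[X,Y] = ((-1.25)·(-1) + (0.75)·(-1) + (-3.25)·(-2) + (3.75)·(4)) / 3 = 22/3 = 7.3333
  S[Y,Y] = ((-1)·(-1) + (-1)·(-1) + (-2)·(-2) + (4)·(4)) / 3 = 22/3 = 7.3333

S is symmetric (S[j,i] = S[i,j]). Assembling:

S = [[8.9167, 7.3333],
 [7.3333, 7.3333]]


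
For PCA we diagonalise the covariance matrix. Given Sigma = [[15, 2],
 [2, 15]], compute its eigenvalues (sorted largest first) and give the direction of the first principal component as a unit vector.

Step 1 — characteristic polynomial of 2×2 Sigma:
  det(Sigma - λI) = λ² - trace · λ + det = 0.
  trace = 15 + 15 = 30, det = 15·15 - (2)² = 221.
Step 2 — discriminant:
  Δ = trace² - 4·det = 900 - 884 = 16.
Step 3 — eigenvalues:
  λ = (trace ± √Δ)/2 = (30 ± 4)/2,
  λ_1 = 17,  λ_2 = 13.

Step 4 — unit eigenvector for λ_1: solve (Sigma - λ_1 I)v = 0. First row:
  (15 - 17)·v_x + (2)·v_y = 0, i.e. (-2)·v_x + (2)·v_y = 0,
  so v ∝ (b, λ_1 - a) = (2, 2) = u.
  ||u|| = √((2)² + (2)²) = √(8) ≈ 2.8284,
  v_1 = u/||u|| ≈ (0.7071, 0.7071) (||v_1|| = 1).

λ_1 = 17,  λ_2 = 13;  v_1 ≈ (0.7071, 0.7071)


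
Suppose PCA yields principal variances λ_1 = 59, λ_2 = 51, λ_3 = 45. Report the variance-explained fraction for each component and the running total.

Step 1 — total variance = trace(Sigma) = Σ λ_i = 59 + 51 + 45 = 155.

Step 2 — fraction explained by component i = λ_i / Σ λ:
  PC1: 59/155 = 0.3806
  PC2: 51/155 = 0.329
  PC3: 45/155 = 0.2903

Step 3 — cumulative fraction after k components = (λ_1 + ... + λ_k) / Σ λ:
  k = 1: 59/155 = 0.3806
  k = 2: (59 + 51)/155 = 110/155 = 0.7097
  k = 3: (59 + 51 + 45)/155 = 155/155 = 1

Summary (fraction, with percent):

explained: PC1 0.3806 (38.06%), PC2 0.329 (32.9%), PC3 0.2903 (29.03%);  cumulative: 0.3806, 0.7097, 1


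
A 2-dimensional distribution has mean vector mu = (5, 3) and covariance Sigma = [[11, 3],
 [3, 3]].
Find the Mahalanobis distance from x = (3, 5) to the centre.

Step 1 — centre the observation: (x - mu) = (-2, 2).

Step 2 — invert Sigma. det(Sigma) = 11·3 - (3)² = 24.
  Sigma^{-1} = (1/det) · [[d, -b], [-b, a]] = [[0.125, -0.125],
 [-0.125, 0.4583]].

Step 3 — form the quadratic (x - mu)^T · Sigma^{-1} · (x - mu):
  Sigma^{-1} · (x - mu) = (-0.5, 1.1667).
  (x - mu)^T · [Sigma^{-1} · (x - mu)] = (-2)·(-0.5) + (2)·(1.1667) = 3.3333.

Step 4 — take square root: d = √(3.3333) ≈ 1.8257.

d(x, mu) = √(3.3333) ≈ 1.8257


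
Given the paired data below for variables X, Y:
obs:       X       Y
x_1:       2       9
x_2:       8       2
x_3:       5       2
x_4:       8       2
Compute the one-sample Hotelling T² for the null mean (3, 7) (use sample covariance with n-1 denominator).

Step 1 — sample mean vector:
  mean(X) = (2 + 8 + 5 + 8) / 4 = 23/4 = 5.75
  mean(Y) = (9 + 2 + 2 + 2) / 4 = 15/4 = 3.75
  x̄ = (5.75, 3.75),  deviation x̄ - mu_0 = (5.75, 3.75) - (3, 7) = (2.75, -3.25).

Step 2 — sample covariance matrix, S[i,j] = (1/(n-1)) · Σ_k (x_{k,i} - mean_i) · (x_{k,j} - mean_j), divisor n-1 = 3:
  S[X,X] = ((-3.75)·(-3.75) + (2.25)·(2.25) + (-0.75)·(-0.75) + (2.25)·(2.25)) / 3 = 24.75/3 = 8.25
  S[X,Y] = ((-3.75)·(5.25) + (2.25)·(-1.75) + (-0.75)·(-1.75) + (2.25)·(-1.75)) / 3 = -26.25/3 = -8.75
  S[Y,Y] = ((5.25)·(5.25) + (-1.75)·(-1.75) + (-1.75)·(-1.75) + (-1.75)·(-1.75)) / 3 = 36.75/3 = 12.25
  S = [[8.25, -8.75],
 [-8.75, 12.25]].

Step 3 — invert S. det(S) = 8.25·12.25 - (-8.75)² = 24.5.
  S^{-1} = (1/det) · [[d, -b], [-b, a]] = [[0.5, 0.3571],
 [0.3571, 0.3367]].

Step 4 — quadratic form (x̄ - mu_0)^T · S^{-1} · (x̄ - mu_0):
  S^{-1} · (x̄ - mu_0) = (0.2143, -0.1122),
  (x̄ - mu_0)^T · [...] = (2.75)·(0.2143) + (-3.25)·(-0.1122) = 0.9541.

Step 5 — scale by n: T² = 4 · 0.9541 = 3.8163.

T² ≈ 3.8163


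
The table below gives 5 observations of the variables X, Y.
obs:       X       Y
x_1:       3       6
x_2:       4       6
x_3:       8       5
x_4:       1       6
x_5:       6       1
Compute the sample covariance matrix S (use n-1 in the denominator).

Step 1 — column means:
  mean(X) = (3 + 4 + 8 + 1 + 6) / 5 = 22/5 = 4.4
  mean(Y) = (6 + 6 + 5 + 6 + 1) / 5 = 24/5 = 4.8

Step 2 — sample covariance S[i,j] = (1/(n-1)) · Σ_k (x_{k,i} - mean_i) · (x_{k,j} - mean_j), with n-1 = 4.
  S[X,X] = ((-1.4)·(-1.4) + (-0.4)·(-0.4) + (3.6)·(3.6) + (-3.4)·(-3.4) + (1.6)·(1.6)) / 4 = 29.2/4 = 7.3
  S[X,Y] = ((-1.4)·(1.2) + (-0.4)·(1.2) + (3.6)·(0.2) + (-3.4)·(1.2) + (1.6)·(-3.8)) / 4 = -11.6/4 = -2.9
  S[Y,Y] = ((1.2)·(1.2) + (1.2)·(1.2) + (0.2)·(0.2) + (1.2)·(1.2) + (-3.8)·(-3.8)) / 4 = 18.8/4 = 4.7

S is symmetric (S[j,i] = S[i,j]). Assembling:

S = [[7.3, -2.9],
 [-2.9, 4.7]]


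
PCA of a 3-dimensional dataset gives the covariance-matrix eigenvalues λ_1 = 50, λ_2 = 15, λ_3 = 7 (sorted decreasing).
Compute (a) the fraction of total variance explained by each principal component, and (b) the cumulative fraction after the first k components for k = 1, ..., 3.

Step 1 — total variance = trace(Sigma) = Σ λ_i = 50 + 15 + 7 = 72.

Step 2 — fraction explained by component i = λ_i / Σ λ:
  PC1: 50/72 = 0.6944
  PC2: 15/72 = 0.2083
  PC3: 7/72 = 0.0972

Step 3 — cumulative fraction after k components = (λ_1 + ... + λ_k) / Σ λ:
  k = 1: 50/72 = 0.6944
  k = 2: (50 + 15)/72 = 65/72 = 0.9028
  k = 3: (50 + 15 + 7)/72 = 72/72 = 1

Summary (fraction, with percent):

explained: PC1 0.6944 (69.44%), PC2 0.2083 (20.83%), PC3 0.0972 (9.72%);  cumulative: 0.6944, 0.9028, 1


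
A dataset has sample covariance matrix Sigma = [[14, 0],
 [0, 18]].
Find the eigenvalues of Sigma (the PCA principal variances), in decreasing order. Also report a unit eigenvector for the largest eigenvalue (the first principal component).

Step 1 — characteristic polynomial of 2×2 Sigma:
  det(Sigma - λI) = λ² - trace · λ + det = 0.
  trace = 14 + 18 = 32, det = 14·18 - (0)² = 252.
Step 2 — discriminant:
  Δ = trace² - 4·det = 1024 - 1008 = 16.
Step 3 — eigenvalues:
  λ = (trace ± √Δ)/2 = (32 ± 4)/2,
  λ_1 = 18,  λ_2 = 14.

Step 4 — unit eigenvector for λ_1: Sigma is diagonal, so its eigenvectors are the coordinate axes. λ_1 = 18 is the diagonal entry on the second coordinate axis, hence
  v_1 = (0, 1) (||v_1|| = 1).

λ_1 = 18,  λ_2 = 14;  v_1 ≈ (0, 1)


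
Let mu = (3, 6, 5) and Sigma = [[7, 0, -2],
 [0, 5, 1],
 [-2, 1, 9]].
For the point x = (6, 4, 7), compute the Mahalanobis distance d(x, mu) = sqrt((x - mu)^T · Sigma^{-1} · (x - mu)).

Step 1 — centre the observation: (x - mu) = (3, -2, 2).

Step 2 — invert Sigma (cofactor / det for 3×3, or solve directly):
  Sigma^{-1} = [[0.1528, -0.0069, 0.0347],
 [-0.0069, 0.2049, -0.0243],
 [0.0347, -0.0243, 0.1215]].

Step 3 — form the quadratic (x - mu)^T · Sigma^{-1} · (x - mu):
  Sigma^{-1} · (x - mu) = (0.5417, -0.4792, 0.3958).
  (x - mu)^T · [Sigma^{-1} · (x - mu)] = (3)·(0.5417) + (-2)·(-0.4792) + (2)·(0.3958) = 3.375.

Step 4 — take square root: d = √(3.375) ≈ 1.8371.

d(x, mu) = √(3.375) ≈ 1.8371


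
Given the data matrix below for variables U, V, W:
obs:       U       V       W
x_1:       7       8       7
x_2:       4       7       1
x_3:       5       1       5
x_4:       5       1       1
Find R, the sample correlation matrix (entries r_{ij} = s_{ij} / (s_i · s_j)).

Step 1 — column means:
  mean(U) = (7 + 4 + 5 + 5) / 4 = 21/4 = 5.25
  mean(V) = (8 + 7 + 1 + 1) / 4 = 17/4 = 4.25
  mean(W) = (7 + 1 + 5 + 1) / 4 = 14/4 = 3.5

Step 2 — sample variances and covariances s[i,j] = (1/(n-1)) · Σ_k (x_{k,i} - mean_i) · (x_{k,j} - mean_j), with n-1 = 3:
  s[U,U] = ((1.75)·(1.75) + (-1.25)·(-1.25) + (-0.25)·(-0.25) + (-0.25)·(-0.25)) / 3 = 4.75/3 = 1.5833
  s[U,V] = ((1.75)·(3.75) + (-1.25)·(2.75) + (-0.25)·(-3.25) + (-0.25)·(-3.25)) / 3 = 4.75/3 = 1.5833
  s[U,W] = ((1.75)·(3.5) + (-1.25)·(-2.5) + (-0.25)·(1.5) + (-0.25)·(-2.5)) / 3 = 9.5/3 = 3.1667
  s[V,V] = ((3.75)·(3.75) + (2.75)·(2.75) + (-3.25)·(-3.25) + (-3.25)·(-3.25)) / 3 = 42.75/3 = 14.25
  s[V,W] = ((3.75)·(3.5) + (2.75)·(-2.5) + (-3.25)·(1.5) + (-3.25)·(-2.5)) / 3 = 9.5/3 = 3.1667
  s[W,W] = ((3.5)·(3.5) + (-2.5)·(-2.5) + (1.5)·(1.5) + (-2.5)·(-2.5)) / 3 = 27/3 = 9
  Sample standard deviations s_i = √(s[i,i]):
  s(U) = √(1.5833) = 1.2583
  s(V) = √(14.25) = 3.7749
  s(W) = √(9) = 3

Step 3 — r_{ij} = s_{ij} / (s_i · s_j):
  r[U,U] = 1 (diagonal).
  r[U,V] = 1.5833 / (1.2583 · 3.7749) = 1.5833 / 4.75 = 0.3333
  r[U,W] = 3.1667 / (1.2583 · 3) = 3.1667 / 3.7749 = 0.8389
  r[V,V] = 1 (diagonal).
  r[V,W] = 3.1667 / (3.7749 · 3) = 3.1667 / 11.3248 = 0.2796
  r[W,W] = 1 (diagonal).

R is symmetric with unit diagonal. Assembling:

R = [[1, 0.3333, 0.8389],
 [0.3333, 1, 0.2796],
 [0.8389, 0.2796, 1]]


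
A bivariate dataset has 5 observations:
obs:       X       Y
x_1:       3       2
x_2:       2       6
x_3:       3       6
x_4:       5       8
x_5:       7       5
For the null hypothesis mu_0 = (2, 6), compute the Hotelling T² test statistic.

Step 1 — sample mean vector:
  mean(X) = (3 + 2 + 3 + 5 + 7) / 5 = 20/5 = 4
  mean(Y) = (2 + 6 + 6 + 8 + 5) / 5 = 27/5 = 5.4
  x̄ = (4, 5.4),  deviation x̄ - mu_0 = (4, 5.4) - (2, 6) = (2, -0.6).

Step 2 — sample covariance matrix, S[i,j] = (1/(n-1)) · Σ_k (x_{k,i} - mean_i) · (x_{k,j} - mean_j), divisor n-1 = 4:
  S[X,X] = ((-1)·(-1) + (-2)·(-2) + (-1)·(-1) + (1)·(1) + (3)·(3)) / 4 = 16/4 = 4
  S[X,Y] = ((-1)·(-3.4) + (-2)·(0.6) + (-1)·(0.6) + (1)·(2.6) + (3)·(-0.4)) / 4 = 3/4 = 0.75
  S[Y,Y] = ((-3.4)·(-3.4) + (0.6)·(0.6) + (0.6)·(0.6) + (2.6)·(2.6) + (-0.4)·(-0.4)) / 4 = 19.2/4 = 4.8
  S = [[4, 0.75],
 [0.75, 4.8]].

Step 3 — invert S. det(S) = 4·4.8 - (0.75)² = 18.6375.
  S^{-1} = (1/det) · [[d, -b], [-b, a]] = [[0.2575, -0.0402],
 [-0.0402, 0.2146]].

Step 4 — quadratic form (x̄ - mu_0)^T · S^{-1} · (x̄ - mu_0):
  S^{-1} · (x̄ - mu_0) = (0.5392, -0.2093),
  (x̄ - mu_0)^T · [...] = (2)·(0.5392) + (-0.6)·(-0.2093) = 1.204.

Step 5 — scale by n: T² = 5 · 1.204 = 6.0201.

T² ≈ 6.0201


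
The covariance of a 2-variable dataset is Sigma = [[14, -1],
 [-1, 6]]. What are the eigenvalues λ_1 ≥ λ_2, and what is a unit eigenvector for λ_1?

Step 1 — characteristic polynomial of 2×2 Sigma:
  det(Sigma - λI) = λ² - trace · λ + det = 0.
  trace = 14 + 6 = 20, det = 14·6 - (-1)² = 83.
Step 2 — discriminant:
  Δ = trace² - 4·det = 400 - 332 = 68.
Step 3 — eigenvalues:
  λ = (trace ± √Δ)/2 = (20 ± 8.2462)/2,
  λ_1 = 14.1231,  λ_2 = 5.8769.

Step 4 — unit eigenvector for λ_1: solve (Sigma - λ_1 I)v = 0. First row:
  (14 - 14.1231)·v_x + (-1)·v_y = 0, i.e. (-0.1231)·v_x + (-1)·v_y = 0,
  so v ∝ (b, λ_1 - a) = (-1, 0.1231); multiply by -1 so the first entry is positive: u = (1, -0.1231).
  ||u|| = √((1)² + (-0.1231)²) = √(1.0152) ≈ 1.0075,
  v_1 = u/||u|| ≈ (0.9925, -0.1222) (||v_1|| = 1).

λ_1 = 14.1231,  λ_2 = 5.8769;  v_1 ≈ (0.9925, -0.1222)


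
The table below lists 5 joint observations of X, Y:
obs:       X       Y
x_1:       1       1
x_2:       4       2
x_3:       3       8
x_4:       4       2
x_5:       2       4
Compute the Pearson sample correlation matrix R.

Step 1 — column means:
  mean(X) = (1 + 4 + 3 + 4 + 2) / 5 = 14/5 = 2.8
  mean(Y) = (1 + 2 + 8 + 2 + 4) / 5 = 17/5 = 3.4

Step 2 — sample variances and covariances s[i,j] = (1/(n-1)) · Σ_k (x_{k,i} - mean_i) · (x_{k,j} - mean_j), with n-1 = 4:
  s[X,X] = ((-1.8)·(-1.8) + (1.2)·(1.2) + (0.2)·(0.2) + (1.2)·(1.2) + (-0.8)·(-0.8)) / 4 = 6.8/4 = 1.7
  s[X,Y] = ((-1.8)·(-2.4) + (1.2)·(-1.4) + (0.2)·(4.6) + (1.2)·(-1.4) + (-0.8)·(0.6)) / 4 = 1.4/4 = 0.35
  s[Y,Y] = ((-2.4)·(-2.4) + (-1.4)·(-1.4) + (4.6)·(4.6) + (-1.4)·(-1.4) + (0.6)·(0.6)) / 4 = 31.2/4 = 7.8
  Sample standard deviations s_i = √(s[i,i]):
  s(X) = √(1.7) = 1.3038
  s(Y) = √(7.8) = 2.7928

Step 3 — r_{ij} = s_{ij} / (s_i · s_j):
  r[X,X] = 1 (diagonal).
  r[X,Y] = 0.35 / (1.3038 · 2.7928) = 0.35 / 3.6414 = 0.0961
  r[Y,Y] = 1 (diagonal).

R is symmetric with unit diagonal. Assembling:

R = [[1, 0.0961],
 [0.0961, 1]]


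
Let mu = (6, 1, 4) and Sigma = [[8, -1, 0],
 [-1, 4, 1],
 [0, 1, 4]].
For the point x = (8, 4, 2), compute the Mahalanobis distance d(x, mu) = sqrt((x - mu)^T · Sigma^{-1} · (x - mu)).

Step 1 — centre the observation: (x - mu) = (2, 3, -2).

Step 2 — invert Sigma (cofactor / det for 3×3, or solve directly):
  Sigma^{-1} = [[0.1293, 0.0345, -0.0086],
 [0.0345, 0.2759, -0.069],
 [-0.0086, -0.069, 0.2672]].

Step 3 — form the quadratic (x - mu)^T · Sigma^{-1} · (x - mu):
  Sigma^{-1} · (x - mu) = (0.3793, 1.0345, -0.7586).
  (x - mu)^T · [Sigma^{-1} · (x - mu)] = (2)·(0.3793) + (3)·(1.0345) + (-2)·(-0.7586) = 5.3793.

Step 4 — take square root: d = √(5.3793) ≈ 2.3193.

d(x, mu) = √(5.3793) ≈ 2.3193


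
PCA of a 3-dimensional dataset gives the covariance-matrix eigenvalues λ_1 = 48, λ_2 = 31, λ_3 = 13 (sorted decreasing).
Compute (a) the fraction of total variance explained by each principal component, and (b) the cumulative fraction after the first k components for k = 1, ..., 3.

Step 1 — total variance = trace(Sigma) = Σ λ_i = 48 + 31 + 13 = 92.

Step 2 — fraction explained by component i = λ_i / Σ λ:
  PC1: 48/92 = 0.5217
  PC2: 31/92 = 0.337
  PC3: 13/92 = 0.1413

Step 3 — cumulative fraction after k components = (λ_1 + ... + λ_k) / Σ λ:
  k = 1: 48/92 = 0.5217
  k = 2: (48 + 31)/92 = 79/92 = 0.8587
  k = 3: (48 + 31 + 13)/92 = 92/92 = 1

Summary (fraction, with percent):

explained: PC1 0.5217 (52.17%), PC2 0.337 (33.7%), PC3 0.1413 (14.13%);  cumulative: 0.5217, 0.8587, 1


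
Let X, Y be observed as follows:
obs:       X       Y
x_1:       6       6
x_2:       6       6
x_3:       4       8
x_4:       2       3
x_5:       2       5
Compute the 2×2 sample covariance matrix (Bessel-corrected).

Step 1 — column means:
  mean(X) = (6 + 6 + 4 + 2 + 2) / 5 = 20/5 = 4
  mean(Y) = (6 + 6 + 8 + 3 + 5) / 5 = 28/5 = 5.6

Step 2 — sample covariance S[i,j] = (1/(n-1)) · Σ_k (x_{k,i} - mean_i) · (x_{k,j} - mean_j), with n-1 = 4.
  S[X,X] = ((2)·(2) + (2)·(2) + (0)·(0) + (-2)·(-2) + (-2)·(-2)) / 4 = 16/4 = 4
  S[X,Y] = ((2)·(0.4) + (2)·(0.4) + (0)·(2.4) + (-2)·(-2.6) + (-2)·(-0.6)) / 4 = 8/4 = 2
  S[Y,Y] = ((0.4)·(0.4) + (0.4)·(0.4) + (2.4)·(2.4) + (-2.6)·(-2.6) + (-0.6)·(-0.6)) / 4 = 13.2/4 = 3.3

S is symmetric (S[j,i] = S[i,j]). Assembling:

S = [[4, 2],
 [2, 3.3]]


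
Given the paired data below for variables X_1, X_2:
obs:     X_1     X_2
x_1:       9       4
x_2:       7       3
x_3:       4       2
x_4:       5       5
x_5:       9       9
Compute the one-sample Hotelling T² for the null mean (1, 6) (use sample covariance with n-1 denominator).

Step 1 — sample mean vector:
  mean(X_1) = (9 + 7 + 4 + 5 + 9) / 5 = 34/5 = 6.8
  mean(X_2) = (4 + 3 + 2 + 5 + 9) / 5 = 23/5 = 4.6
  x̄ = (6.8, 4.6),  deviation x̄ - mu_0 = (6.8, 4.6) - (1, 6) = (5.8, -1.4).

Step 2 — sample covariance matrix, S[i,j] = (1/(n-1)) · Σ_k (x_{k,i} - mean_i) · (x_{k,j} - mean_j), divisor n-1 = 4:
  S[X_1,X_1] = ((2.2)·(2.2) + (0.2)·(0.2) + (-2.8)·(-2.8) + (-1.8)·(-1.8) + (2.2)·(2.2)) / 4 = 20.8/4 = 5.2
  S[X_1,X_2] = ((2.2)·(-0.6) + (0.2)·(-1.6) + (-2.8)·(-2.6) + (-1.8)·(0.4) + (2.2)·(4.4)) / 4 = 14.6/4 = 3.65
  S[X_2,X_2] = ((-0.6)·(-0.6) + (-1.6)·(-1.6) + (-2.6)·(-2.6) + (0.4)·(0.4) + (4.4)·(4.4)) / 4 = 29.2/4 = 7.3
  S = [[5.2, 3.65],
 [3.65, 7.3]].

Step 3 — invert S. det(S) = 5.2·7.3 - (3.65)² = 24.6375.
  S^{-1} = (1/det) · [[d, -b], [-b, a]] = [[0.2963, -0.1481],
 [-0.1481, 0.2111]].

Step 4 — quadratic form (x̄ - mu_0)^T · S^{-1} · (x̄ - mu_0):
  S^{-1} · (x̄ - mu_0) = (1.9259, -1.1547),
  (x̄ - mu_0)^T · [...] = (5.8)·(1.9259) + (-1.4)·(-1.1547) = 12.787.

Step 5 — scale by n: T² = 5 · 12.787 = 63.9351.

T² ≈ 63.9351


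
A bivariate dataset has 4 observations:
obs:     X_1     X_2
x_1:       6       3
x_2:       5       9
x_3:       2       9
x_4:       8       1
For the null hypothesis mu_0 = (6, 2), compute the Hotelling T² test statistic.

Step 1 — sample mean vector:
  mean(X_1) = (6 + 5 + 2 + 8) / 4 = 21/4 = 5.25
  mean(X_2) = (3 + 9 + 9 + 1) / 4 = 22/4 = 5.5
  x̄ = (5.25, 5.5),  deviation x̄ - mu_0 = (5.25, 5.5) - (6, 2) = (-0.75, 3.5).

Step 2 — sample covariance matrix, S[i,j] = (1/(n-1)) · Σ_k (x_{k,i} - mean_i) · (x_{k,j} - mean_j), divisor n-1 = 3:
  S[X_1,X_1] = ((0.75)·(0.75) + (-0.25)·(-0.25) + (-3.25)·(-3.25) + (2.75)·(2.75)) / 3 = 18.75/3 = 6.25
  S[X_1,X_2] = ((0.75)·(-2.5) + (-0.25)·(3.5) + (-3.25)·(3.5) + (2.75)·(-4.5)) / 3 = -26.5/3 = -8.8333
  S[X_2,X_2] = ((-2.5)·(-2.5) + (3.5)·(3.5) + (3.5)·(3.5) + (-4.5)·(-4.5)) / 3 = 51/3 = 17
  S = [[6.25, -8.8333],
 [-8.8333, 17]].

Step 3 — invert S. det(S) = 6.25·17 - (-8.8333)² = 28.2222.
  S^{-1} = (1/det) · [[d, -b], [-b, a]] = [[0.6024, 0.313],
 [0.313, 0.2215]].

Step 4 — quadratic form (x̄ - mu_0)^T · S^{-1} · (x̄ - mu_0):
  S^{-1} · (x̄ - mu_0) = (0.6437, 0.5404),
  (x̄ - mu_0)^T · [...] = (-0.75)·(0.6437) + (3.5)·(0.5404) = 1.4085.

Step 5 — scale by n: T² = 4 · 1.4085 = 5.6339.

T² ≈ 5.6339


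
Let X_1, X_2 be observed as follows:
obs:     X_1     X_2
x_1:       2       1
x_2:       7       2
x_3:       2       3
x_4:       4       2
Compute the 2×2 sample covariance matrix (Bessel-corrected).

Step 1 — column means:
  mean(X_1) = (2 + 7 + 2 + 4) / 4 = 15/4 = 3.75
  mean(X_2) = (1 + 2 + 3 + 2) / 4 = 8/4 = 2

Step 2 — sample covariance S[i,j] = (1/(n-1)) · Σ_k (x_{k,i} - mean_i) · (x_{k,j} - mean_j), with n-1 = 3.
  S[X_1,X_1] = ((-1.75)·(-1.75) + (3.25)·(3.25) + (-1.75)·(-1.75) + (0.25)·(0.25)) / 3 = 16.75/3 = 5.5833
  S[X_1,X_2] = ((-1.75)·(-1) + (3.25)·(0) + (-1.75)·(1) + (0.25)·(0)) / 3 = 0/3 = 0
  S[X_2,X_2] = ((-1)·(-1) + (0)·(0) + (1)·(1) + (0)·(0)) / 3 = 2/3 = 0.6667

S is symmetric (S[j,i] = S[i,j]). Assembling:

S = [[5.5833, 0],
 [0, 0.6667]]


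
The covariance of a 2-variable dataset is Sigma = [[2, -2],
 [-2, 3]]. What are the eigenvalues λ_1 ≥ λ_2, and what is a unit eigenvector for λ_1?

Step 1 — characteristic polynomial of 2×2 Sigma:
  det(Sigma - λI) = λ² - trace · λ + det = 0.
  trace = 2 + 3 = 5, det = 2·3 - (-2)² = 2.
Step 2 — discriminant:
  Δ = trace² - 4·det = 25 - 8 = 17.
Step 3 — eigenvalues:
  λ = (trace ± √Δ)/2 = (5 ± 4.1231)/2,
  λ_1 = 4.5616,  λ_2 = 0.4384.

Step 4 — unit eigenvector for λ_1: solve (Sigma - λ_1 I)v = 0. First row:
  (2 - 4.5616)·v_x + (-2)·v_y = 0, i.e. (-2.5616)·v_x + (-2)·v_y = 0,
  so v ∝ (b, λ_1 - a) = (-2, 2.5616); multiply by -1 so the first entry is positive: u = (2, -2.5616).
  ||u|| = √((2)² + (-2.5616)²) = √(10.5616) ≈ 3.2499,
  v_1 = u/||u|| ≈ (0.6154, -0.7882) (||v_1|| = 1).

λ_1 = 4.5616,  λ_2 = 0.4384;  v_1 ≈ (0.6154, -0.7882)


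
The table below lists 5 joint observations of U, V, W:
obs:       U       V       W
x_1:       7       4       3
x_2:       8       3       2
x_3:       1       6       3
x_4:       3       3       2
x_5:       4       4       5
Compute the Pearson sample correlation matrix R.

Step 1 — column means:
  mean(U) = (7 + 8 + 1 + 3 + 4) / 5 = 23/5 = 4.6
  mean(V) = (4 + 3 + 6 + 3 + 4) / 5 = 20/5 = 4
  mean(W) = (3 + 2 + 3 + 2 + 5) / 5 = 15/5 = 3

Step 2 — sample variances and covariances s[i,j] = (1/(n-1)) · Σ_k (x_{k,i} - mean_i) · (x_{k,j} - mean_j), with n-1 = 4:
  s[U,U] = ((2.4)·(2.4) + (3.4)·(3.4) + (-3.6)·(-3.6) + (-1.6)·(-1.6) + (-0.6)·(-0.6)) / 4 = 33.2/4 = 8.3
  s[U,V] = ((2.4)·(0) + (3.4)·(-1) + (-3.6)·(2) + (-1.6)·(-1) + (-0.6)·(0)) / 4 = -9/4 = -2.25
  s[U,W] = ((2.4)·(0) + (3.4)·(-1) + (-3.6)·(0) + (-1.6)·(-1) + (-0.6)·(2)) / 4 = -3/4 = -0.75
  s[V,V] = ((0)·(0) + (-1)·(-1) + (2)·(2) + (-1)·(-1) + (0)·(0)) / 4 = 6/4 = 1.5
  s[V,W] = ((0)·(0) + (-1)·(-1) + (2)·(0) + (-1)·(-1) + (0)·(2)) / 4 = 2/4 = 0.5
  s[W,W] = ((0)·(0) + (-1)·(-1) + (0)·(0) + (-1)·(-1) + (2)·(2)) / 4 = 6/4 = 1.5
  Sample standard deviations s_i = √(s[i,i]):
  s(U) = √(8.3) = 2.881
  s(V) = √(1.5) = 1.2247
  s(W) = √(1.5) = 1.2247

Step 3 — r_{ij} = s_{ij} / (s_i · s_j):
  r[U,U] = 1 (diagonal).
  r[U,V] = -2.25 / (2.881 · 1.2247) = -2.25 / 3.5285 = -0.6377
  r[U,W] = -0.75 / (2.881 · 1.2247) = -0.75 / 3.5285 = -0.2126
  r[V,V] = 1 (diagonal).
  r[V,W] = 0.5 / (1.2247 · 1.2247) = 0.5 / 1.5 = 0.3333
  r[W,W] = 1 (diagonal).

R is symmetric with unit diagonal. Assembling:

R = [[1, -0.6377, -0.2126],
 [-0.6377, 1, 0.3333],
 [-0.2126, 0.3333, 1]]
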